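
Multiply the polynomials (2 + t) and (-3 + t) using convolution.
Ascending coefficients: a = [2, 1], b = [-3, 1]. c[0] = 2×-3 = -6; c[1] = 2×1 + 1×-3 = -1; c[2] = 1×1 = 1. Result coefficients: [-6, -1, 1] → -6 - t + t^2

-6 - t + t^2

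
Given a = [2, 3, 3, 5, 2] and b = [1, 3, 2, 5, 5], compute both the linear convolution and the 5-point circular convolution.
Linear: y_lin[0] = 2×1 = 2; y_lin[1] = 2×3 + 3×1 = 9; y_lin[2] = 2×2 + 3×3 + 3×1 = 16; y_lin[3] = 2×5 + 3×2 + 3×3 + 5×1 = 30; y_lin[4] = 2×5 + 3×5 + 3×2 + 5×3 + 2×1 = 48; y_lin[5] = 3×5 + 3×5 + 5×2 + 2×3 = 46; y_lin[6] = 3×5 + 5×5 + 2×2 = 44; y_lin[7] = 5×5 + 2×5 = 35; y_lin[8] = 2×5 = 10 → [2, 9, 16, 30, 48, 46, 44, 35, 10]. Circular (length 5): y[0] = 2×1 + 3×5 + 3×5 + 5×2 + 2×3 = 48; y[1] = 2×3 + 3×1 + 3×5 + 5×5 + 2×2 = 53; y[2] = 2×2 + 3×3 + 3×1 + 5×5 + 2×5 = 51; y[3] = 2×5 + 3×2 + 3×3 + 5×1 + 2×5 = 40; y[4] = 2×5 + 3×5 + 3×2 + 5×3 + 2×1 = 48 → [48, 53, 51, 40, 48]

Linear: [2, 9, 16, 30, 48, 46, 44, 35, 10], Circular: [48, 53, 51, 40, 48]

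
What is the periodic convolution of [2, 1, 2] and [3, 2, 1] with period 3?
Use y[k] = Σ_j x[j]·h[(k-j) mod 3]. y[0] = 2×3 + 1×1 + 2×2 = 11; y[1] = 2×2 + 1×3 + 2×1 = 9; y[2] = 2×1 + 1×2 + 2×3 = 10. Result: [11, 9, 10]

[11, 9, 10]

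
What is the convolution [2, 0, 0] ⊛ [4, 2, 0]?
y[0] = 2×4 = 8; y[1] = 2×2 + 0×4 = 4; y[2] = 2×0 + 0×2 + 0×4 = 0; y[3] = 0×0 + 0×2 = 0; y[4] = 0×0 = 0

[8, 4, 0, 0, 0]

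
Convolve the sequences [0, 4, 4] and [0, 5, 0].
y[0] = 0×0 = 0; y[1] = 0×5 + 4×0 = 0; y[2] = 0×0 + 4×5 + 4×0 = 20; y[3] = 4×0 + 4×5 = 20; y[4] = 4×0 = 0

[0, 0, 20, 20, 0]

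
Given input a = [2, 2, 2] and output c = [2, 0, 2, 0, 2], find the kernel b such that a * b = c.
Output length 5 = len(a) + len(b) - 1 ⇒ len(b) = 3. Solve b forward using b[k] = (c[k] - Σ_{i≥1} a[i]·b[k-i]) / a[0]: b[0] = c[0] / a[0] = 2 / 2 = 1; b[1] = (c[1] - 2×1) / a[0] = (0 - 2×1) / 2 = -1; b[2] = (c[2] - 2×-1 - 2×1) / a[0] = (2 - 2×-1 - 2×1) / 2 = 1. So b = [1, -1, 1]. Forward-check [2, 2, 2] * [1, -1, 1]: c[0] = 2×1 = 2; c[1] = 2×-1 + 2×1 = 0; c[2] = 2×1 + 2×-1 + 2×1 = 2; c[3] = 2×1 + 2×-1 = 0; c[4] = 2×1 = 2 → [2, 0, 2, 0, 2] ✓

[1, -1, 1]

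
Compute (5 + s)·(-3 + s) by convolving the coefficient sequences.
Ascending coefficients: a = [5, 1], b = [-3, 1]. c[0] = 5×-3 = -15; c[1] = 5×1 + 1×-3 = 2; c[2] = 1×1 = 1. Result coefficients: [-15, 2, 1] → -15 + 2s + s^2

-15 + 2s + s^2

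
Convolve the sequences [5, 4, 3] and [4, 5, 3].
y[0] = 5×4 = 20; y[1] = 5×5 + 4×4 = 41; y[2] = 5×3 + 4×5 + 3×4 = 47; y[3] = 4×3 + 3×5 = 27; y[4] = 3×3 = 9

[20, 41, 47, 27, 9]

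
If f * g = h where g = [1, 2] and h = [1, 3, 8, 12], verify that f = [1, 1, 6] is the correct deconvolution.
Forward-compute [1, 1, 6] * [1, 2]: h[0] = 1×1 = 1; h[1] = 1×2 + 1×1 = 3; h[2] = 1×2 + 6×1 = 8; h[3] = 6×2 = 12 → [1, 3, 8, 12]. Matches given h = [1, 3, 8, 12], so verified.

Verified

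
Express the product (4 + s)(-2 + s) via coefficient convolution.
Ascending coefficients: a = [4, 1], b = [-2, 1]. c[0] = 4×-2 = -8; c[1] = 4×1 + 1×-2 = 2; c[2] = 1×1 = 1. Result coefficients: [-8, 2, 1] → -8 + 2s + s^2

-8 + 2s + s^2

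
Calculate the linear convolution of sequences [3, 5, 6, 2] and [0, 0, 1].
y[0] = 3×0 = 0; y[1] = 3×0 + 5×0 = 0; y[2] = 3×1 + 5×0 + 6×0 = 3; y[3] = 5×1 + 6×0 + 2×0 = 5; y[4] = 6×1 + 2×0 = 6; y[5] = 2×1 = 2

[0, 0, 3, 5, 6, 2]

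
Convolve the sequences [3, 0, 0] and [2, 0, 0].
y[0] = 3×2 = 6; y[1] = 3×0 + 0×2 = 0; y[2] = 3×0 + 0×0 + 0×2 = 0; y[3] = 0×0 + 0×0 = 0; y[4] = 0×0 = 0

[6, 0, 0, 0, 0]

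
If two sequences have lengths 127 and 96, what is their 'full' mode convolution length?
Linear/full convolution length: m + n - 1 = 127 + 96 - 1 = 222

222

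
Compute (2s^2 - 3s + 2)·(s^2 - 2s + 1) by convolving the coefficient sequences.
Ascending coefficients: a = [2, -3, 2], b = [1, -2, 1]. c[0] = 2×1 = 2; c[1] = 2×-2 + -3×1 = -7; c[2] = 2×1 + -3×-2 + 2×1 = 10; c[3] = -3×1 + 2×-2 = -7; c[4] = 2×1 = 2. Result coefficients: [2, -7, 10, -7, 2] → 2s^4 - 7s^3 + 10s^2 - 7s + 2

2s^4 - 7s^3 + 10s^2 - 7s + 2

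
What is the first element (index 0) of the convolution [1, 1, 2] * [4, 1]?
Use y[k] = Σ_i a[i]·b[k-i] at k=0. y[0] = 1×4 = 4

4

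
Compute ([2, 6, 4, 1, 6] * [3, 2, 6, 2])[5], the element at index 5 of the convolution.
Use y[k] = Σ_i a[i]·b[k-i] at k=5. y[5] = 4×2 + 1×6 + 6×2 = 26

26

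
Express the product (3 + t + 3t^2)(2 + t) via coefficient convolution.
Ascending coefficients: a = [3, 1, 3], b = [2, 1]. c[0] = 3×2 = 6; c[1] = 3×1 + 1×2 = 5; c[2] = 1×1 + 3×2 = 7; c[3] = 3×1 = 3. Result coefficients: [6, 5, 7, 3] → 6 + 5t + 7t^2 + 3t^3

6 + 5t + 7t^2 + 3t^3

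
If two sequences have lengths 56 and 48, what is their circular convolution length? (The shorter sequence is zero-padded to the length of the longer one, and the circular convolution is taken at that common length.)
Circular convolution (zero-padding the shorter input) has length max(m, n) = max(56, 48) = 56

56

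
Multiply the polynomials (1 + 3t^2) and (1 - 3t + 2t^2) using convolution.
Ascending coefficients: a = [1, 0, 3], b = [1, -3, 2]. c[0] = 1×1 = 1; c[1] = 1×-3 + 0×1 = -3; c[2] = 1×2 + 0×-3 + 3×1 = 5; c[3] = 0×2 + 3×-3 = -9; c[4] = 3×2 = 6. Result coefficients: [1, -3, 5, -9, 6] → 1 - 3t + 5t^2 - 9t^3 + 6t^4

1 - 3t + 5t^2 - 9t^3 + 6t^4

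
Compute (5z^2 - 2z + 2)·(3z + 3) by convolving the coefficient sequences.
Ascending coefficients: a = [2, -2, 5], b = [3, 3]. c[0] = 2×3 = 6; c[1] = 2×3 + -2×3 = 0; c[2] = -2×3 + 5×3 = 9; c[3] = 5×3 = 15. Result coefficients: [6, 0, 9, 15] → 15z^3 + 9z^2 + 6

15z^3 + 9z^2 + 6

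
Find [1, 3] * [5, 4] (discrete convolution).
y[0] = 1×5 = 5; y[1] = 1×4 + 3×5 = 19; y[2] = 3×4 = 12

[5, 19, 12]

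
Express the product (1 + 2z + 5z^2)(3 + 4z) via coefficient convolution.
Ascending coefficients: a = [1, 2, 5], b = [3, 4]. c[0] = 1×3 = 3; c[1] = 1×4 + 2×3 = 10; c[2] = 2×4 + 5×3 = 23; c[3] = 5×4 = 20. Result coefficients: [3, 10, 23, 20] → 3 + 10z + 23z^2 + 20z^3

3 + 10z + 23z^2 + 20z^3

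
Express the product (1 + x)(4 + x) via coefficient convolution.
Ascending coefficients: a = [1, 1], b = [4, 1]. c[0] = 1×4 = 4; c[1] = 1×1 + 1×4 = 5; c[2] = 1×1 = 1. Result coefficients: [4, 5, 1] → 4 + 5x + x^2

4 + 5x + x^2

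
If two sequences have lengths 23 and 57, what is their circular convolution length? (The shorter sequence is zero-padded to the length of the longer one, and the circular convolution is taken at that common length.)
Circular convolution (zero-padding the shorter input) has length max(m, n) = max(23, 57) = 57

57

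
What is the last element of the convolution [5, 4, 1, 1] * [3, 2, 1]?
Use y[k] = Σ_i a[i]·b[k-i] at k=5. y[5] = 1×1 = 1

1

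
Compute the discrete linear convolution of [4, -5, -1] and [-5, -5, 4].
y[0] = 4×-5 = -20; y[1] = 4×-5 + -5×-5 = 5; y[2] = 4×4 + -5×-5 + -1×-5 = 46; y[3] = -5×4 + -1×-5 = -15; y[4] = -1×4 = -4

[-20, 5, 46, -15, -4]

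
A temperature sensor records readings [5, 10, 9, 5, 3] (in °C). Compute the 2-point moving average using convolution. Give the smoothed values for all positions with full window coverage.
2-point moving average kernel = [1, 1]. Apply in 'valid' mode (full window coverage): avg[0] = (5 + 10) / 2 = 7.5; avg[1] = (10 + 9) / 2 = 9.5; avg[2] = (9 + 5) / 2 = 7.0; avg[3] = (5 + 3) / 2 = 4.0. Smoothed values: [7.5, 9.5, 7.0, 4.0]

[7.5, 9.5, 7.0, 4.0]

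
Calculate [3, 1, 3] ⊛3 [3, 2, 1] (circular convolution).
Use y[k] = Σ_j f[j]·g[(k-j) mod 3]. y[0] = 3×3 + 1×1 + 3×2 = 16; y[1] = 3×2 + 1×3 + 3×1 = 12; y[2] = 3×1 + 1×2 + 3×3 = 14. Result: [16, 12, 14]

[16, 12, 14]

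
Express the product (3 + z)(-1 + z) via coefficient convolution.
Ascending coefficients: a = [3, 1], b = [-1, 1]. c[0] = 3×-1 = -3; c[1] = 3×1 + 1×-1 = 2; c[2] = 1×1 = 1. Result coefficients: [-3, 2, 1] → -3 + 2z + z^2

-3 + 2z + z^2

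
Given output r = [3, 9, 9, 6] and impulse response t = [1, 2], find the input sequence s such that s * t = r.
Deconvolve r=[3, 9, 9, 6] by t=[1, 2]. Since t[0]=1, solve forward: s[0] = r[0] / 1 = 3; s[1] = (r[1] - 3×2) / 1 = 3; s[2] = (r[2] - 3×2) / 1 = 3. So s = [3, 3, 3]. Check by forward convolution: r[0] = 3×1 = 3; r[1] = 3×2 + 3×1 = 9; r[2] = 3×2 + 3×1 = 9; r[3] = 3×2 = 6

[3, 3, 3]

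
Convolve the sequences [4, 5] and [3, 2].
y[0] = 4×3 = 12; y[1] = 4×2 + 5×3 = 23; y[2] = 5×2 = 10

[12, 23, 10]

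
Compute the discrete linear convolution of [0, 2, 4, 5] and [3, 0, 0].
y[0] = 0×3 = 0; y[1] = 0×0 + 2×3 = 6; y[2] = 0×0 + 2×0 + 4×3 = 12; y[3] = 2×0 + 4×0 + 5×3 = 15; y[4] = 4×0 + 5×0 = 0; y[5] = 5×0 = 0

[0, 6, 12, 15, 0, 0]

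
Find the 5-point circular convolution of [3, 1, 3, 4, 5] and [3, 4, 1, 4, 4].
Use y[k] = Σ_j f[j]·g[(k-j) mod 5]. y[0] = 3×3 + 1×4 + 3×4 + 4×1 + 5×4 = 49; y[1] = 3×4 + 1×3 + 3×4 + 4×4 + 5×1 = 48; y[2] = 3×1 + 1×4 + 3×3 + 4×4 + 5×4 = 52; y[3] = 3×4 + 1×1 + 3×4 + 4×3 + 5×4 = 57; y[4] = 3×4 + 1×4 + 3×1 + 4×4 + 5×3 = 50. Result: [49, 48, 52, 57, 50]

[49, 48, 52, 57, 50]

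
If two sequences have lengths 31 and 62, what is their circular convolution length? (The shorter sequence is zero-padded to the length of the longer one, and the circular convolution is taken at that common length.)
Circular convolution (zero-padding the shorter input) has length max(m, n) = max(31, 62) = 62

62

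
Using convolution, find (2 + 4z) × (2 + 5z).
Ascending coefficients: a = [2, 4], b = [2, 5]. c[0] = 2×2 = 4; c[1] = 2×5 + 4×2 = 18; c[2] = 4×5 = 20. Result coefficients: [4, 18, 20] → 4 + 18z + 20z^2

4 + 18z + 20z^2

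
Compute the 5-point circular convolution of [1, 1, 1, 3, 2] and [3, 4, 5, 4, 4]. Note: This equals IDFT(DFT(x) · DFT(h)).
Either evaluate y[k] = Σ_j x[j]·h[(k-j) mod 5] directly, or use IDFT(DFT(x) · DFT(h)). y[0] = 1×3 + 1×4 + 1×4 + 3×5 + 2×4 = 34; y[1] = 1×4 + 1×3 + 1×4 + 3×4 + 2×5 = 33; y[2] = 1×5 + 1×4 + 1×3 + 3×4 + 2×4 = 32; y[3] = 1×4 + 1×5 + 1×4 + 3×3 + 2×4 = 30; y[4] = 1×4 + 1×4 + 1×5 + 3×4 + 2×3 = 31. Result: [34, 33, 32, 30, 31]

[34, 33, 32, 30, 31]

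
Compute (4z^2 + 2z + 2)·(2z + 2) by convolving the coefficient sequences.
Ascending coefficients: a = [2, 2, 4], b = [2, 2]. c[0] = 2×2 = 4; c[1] = 2×2 + 2×2 = 8; c[2] = 2×2 + 4×2 = 12; c[3] = 4×2 = 8. Result coefficients: [4, 8, 12, 8] → 8z^3 + 12z^2 + 8z + 4

8z^3 + 12z^2 + 8z + 4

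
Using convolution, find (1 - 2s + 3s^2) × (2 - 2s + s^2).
Ascending coefficients: a = [1, -2, 3], b = [2, -2, 1]. c[0] = 1×2 = 2; c[1] = 1×-2 + -2×2 = -6; c[2] = 1×1 + -2×-2 + 3×2 = 11; c[3] = -2×1 + 3×-2 = -8; c[4] = 3×1 = 3. Result coefficients: [2, -6, 11, -8, 3] → 2 - 6s + 11s^2 - 8s^3 + 3s^4

2 - 6s + 11s^2 - 8s^3 + 3s^4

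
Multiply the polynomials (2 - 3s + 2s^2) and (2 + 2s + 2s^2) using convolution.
Ascending coefficients: a = [2, -3, 2], b = [2, 2, 2]. c[0] = 2×2 = 4; c[1] = 2×2 + -3×2 = -2; c[2] = 2×2 + -3×2 + 2×2 = 2; c[3] = -3×2 + 2×2 = -2; c[4] = 2×2 = 4. Result coefficients: [4, -2, 2, -2, 4] → 4 - 2s + 2s^2 - 2s^3 + 4s^4

4 - 2s + 2s^2 - 2s^3 + 4s^4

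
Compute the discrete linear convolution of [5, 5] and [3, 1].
y[0] = 5×3 = 15; y[1] = 5×1 + 5×3 = 20; y[2] = 5×1 = 5

[15, 20, 5]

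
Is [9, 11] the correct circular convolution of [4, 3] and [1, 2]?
Recompute circular convolution of [4, 3] and [1, 2]: y[0] = 4×1 + 3×2 = 10; y[1] = 4×2 + 3×1 = 11 → [10, 11]. Compare to given [9, 11]: they differ at index 0: given 9, correct 10, so answer: No

No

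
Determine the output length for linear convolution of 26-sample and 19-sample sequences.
Linear/full convolution length: m + n - 1 = 26 + 19 - 1 = 44

44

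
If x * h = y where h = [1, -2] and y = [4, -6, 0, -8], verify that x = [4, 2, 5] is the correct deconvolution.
Forward-compute [4, 2, 5] * [1, -2]: y[0] = 4×1 = 4; y[1] = 4×-2 + 2×1 = -6; y[2] = 2×-2 + 5×1 = 1; y[3] = 5×-2 = -10 → [4, -6, 1, -10]. Does not match given y = [4, -6, 0, -8].

Not verified. [4, 2, 5] * [1, -2] = [4, -6, 1, -10], which differs from [4, -6, 0, -8] at index 2.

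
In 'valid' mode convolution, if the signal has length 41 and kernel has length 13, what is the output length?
'Valid' mode counts only positions where the kernel fully overlaps the signal: m - n + 1 = 41 - 13 + 1 = 29

29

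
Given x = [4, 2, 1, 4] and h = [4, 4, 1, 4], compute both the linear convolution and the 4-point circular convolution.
Linear: y_lin[0] = 4×4 = 16; y_lin[1] = 4×4 + 2×4 = 24; y_lin[2] = 4×1 + 2×4 + 1×4 = 16; y_lin[3] = 4×4 + 2×1 + 1×4 + 4×4 = 38; y_lin[4] = 2×4 + 1×1 + 4×4 = 25; y_lin[5] = 1×4 + 4×1 = 8; y_lin[6] = 4×4 = 16 → [16, 24, 16, 38, 25, 8, 16]. Circular (length 4): y[0] = 4×4 + 2×4 + 1×1 + 4×4 = 41; y[1] = 4×4 + 2×4 + 1×4 + 4×1 = 32; y[2] = 4×1 + 2×4 + 1×4 + 4×4 = 32; y[3] = 4×4 + 2×1 + 1×4 + 4×4 = 38 → [41, 32, 32, 38]

Linear: [16, 24, 16, 38, 25, 8, 16], Circular: [41, 32, 32, 38]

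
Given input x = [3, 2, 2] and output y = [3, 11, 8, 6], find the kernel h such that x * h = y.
Output length 4 = len(x) + len(h) - 1 ⇒ len(h) = 2. Solve h forward using h[k] = (y[k] - Σ_{i≥1} x[i]·h[k-i]) / x[0]: h[0] = y[0] / x[0] = 3 / 3 = 1; h[1] = (y[1] - 2×1) / x[0] = (11 - 2×1) / 3 = 3. So h = [1, 3]. Forward-check [3, 2, 2] * [1, 3]: y[0] = 3×1 = 3; y[1] = 3×3 + 2×1 = 11; y[2] = 2×3 + 2×1 = 8; y[3] = 2×3 = 6 → [3, 11, 8, 6] ✓

[1, 3]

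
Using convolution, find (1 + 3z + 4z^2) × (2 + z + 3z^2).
Ascending coefficients: a = [1, 3, 4], b = [2, 1, 3]. c[0] = 1×2 = 2; c[1] = 1×1 + 3×2 = 7; c[2] = 1×3 + 3×1 + 4×2 = 14; c[3] = 3×3 + 4×1 = 13; c[4] = 4×3 = 12. Result coefficients: [2, 7, 14, 13, 12] → 2 + 7z + 14z^2 + 13z^3 + 12z^4

2 + 7z + 14z^2 + 13z^3 + 12z^4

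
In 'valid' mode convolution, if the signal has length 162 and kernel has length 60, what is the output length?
'Valid' mode counts only positions where the kernel fully overlaps the signal: m - n + 1 = 162 - 60 + 1 = 103

103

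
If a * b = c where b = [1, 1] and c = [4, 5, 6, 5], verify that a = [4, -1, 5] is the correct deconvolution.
Forward-compute [4, -1, 5] * [1, 1]: c[0] = 4×1 = 4; c[1] = 4×1 + -1×1 = 3; c[2] = -1×1 + 5×1 = 4; c[3] = 5×1 = 5 → [4, 3, 4, 5]. Does not match given c = [4, 5, 6, 5].

Not verified. [4, -1, 5] * [1, 1] = [4, 3, 4, 5], which differs from [4, 5, 6, 5] at index 1.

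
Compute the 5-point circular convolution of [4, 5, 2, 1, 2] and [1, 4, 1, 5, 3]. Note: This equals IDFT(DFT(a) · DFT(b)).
Either evaluate y[k] = Σ_j a[j]·b[(k-j) mod 5] directly, or use IDFT(DFT(a) · DFT(b)). y[0] = 4×1 + 5×3 + 2×5 + 1×1 + 2×4 = 38; y[1] = 4×4 + 5×1 + 2×3 + 1×5 + 2×1 = 34; y[2] = 4×1 + 5×4 + 2×1 + 1×3 + 2×5 = 39; y[3] = 4×5 + 5×1 + 2×4 + 1×1 + 2×3 = 40; y[4] = 4×3 + 5×5 + 2×1 + 1×4 + 2×1 = 45. Result: [38, 34, 39, 40, 45]

[38, 34, 39, 40, 45]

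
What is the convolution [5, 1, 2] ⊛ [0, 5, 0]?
y[0] = 5×0 = 0; y[1] = 5×5 + 1×0 = 25; y[2] = 5×0 + 1×5 + 2×0 = 5; y[3] = 1×0 + 2×5 = 10; y[4] = 2×0 = 0

[0, 25, 5, 10, 0]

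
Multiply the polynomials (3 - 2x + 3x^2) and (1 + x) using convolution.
Ascending coefficients: a = [3, -2, 3], b = [1, 1]. c[0] = 3×1 = 3; c[1] = 3×1 + -2×1 = 1; c[2] = -2×1 + 3×1 = 1; c[3] = 3×1 = 3. Result coefficients: [3, 1, 1, 3] → 3 + x + x^2 + 3x^3

3 + x + x^2 + 3x^3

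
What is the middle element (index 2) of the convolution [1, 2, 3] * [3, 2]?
Use y[k] = Σ_i a[i]·b[k-i] at k=2. y[2] = 2×2 + 3×3 = 13

13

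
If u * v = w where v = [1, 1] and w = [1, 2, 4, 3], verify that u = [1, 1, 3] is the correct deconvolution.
Forward-compute [1, 1, 3] * [1, 1]: w[0] = 1×1 = 1; w[1] = 1×1 + 1×1 = 2; w[2] = 1×1 + 3×1 = 4; w[3] = 3×1 = 3 → [1, 2, 4, 3]. Matches given w = [1, 2, 4, 3], so verified.

Verified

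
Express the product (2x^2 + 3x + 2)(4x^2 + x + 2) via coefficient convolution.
Ascending coefficients: a = [2, 3, 2], b = [2, 1, 4]. c[0] = 2×2 = 4; c[1] = 2×1 + 3×2 = 8; c[2] = 2×4 + 3×1 + 2×2 = 15; c[3] = 3×4 + 2×1 = 14; c[4] = 2×4 = 8. Result coefficients: [4, 8, 15, 14, 8] → 8x^4 + 14x^3 + 15x^2 + 8x + 4

8x^4 + 14x^3 + 15x^2 + 8x + 4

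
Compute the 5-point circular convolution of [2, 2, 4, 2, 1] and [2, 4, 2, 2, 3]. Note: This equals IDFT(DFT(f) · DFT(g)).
Either evaluate y[k] = Σ_j f[j]·g[(k-j) mod 5] directly, or use IDFT(DFT(f) · DFT(g)). y[0] = 2×2 + 2×3 + 4×2 + 2×2 + 1×4 = 26; y[1] = 2×4 + 2×2 + 4×3 + 2×2 + 1×2 = 30; y[2] = 2×2 + 2×4 + 4×2 + 2×3 + 1×2 = 28; y[3] = 2×2 + 2×2 + 4×4 + 2×2 + 1×3 = 31; y[4] = 2×3 + 2×2 + 4×2 + 2×4 + 1×2 = 28. Result: [26, 30, 28, 31, 28]

[26, 30, 28, 31, 28]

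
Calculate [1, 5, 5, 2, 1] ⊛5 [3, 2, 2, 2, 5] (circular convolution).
Use y[k] = Σ_j s[j]·t[(k-j) mod 5]. y[0] = 1×3 + 5×5 + 5×2 + 2×2 + 1×2 = 44; y[1] = 1×2 + 5×3 + 5×5 + 2×2 + 1×2 = 48; y[2] = 1×2 + 5×2 + 5×3 + 2×5 + 1×2 = 39; y[3] = 1×2 + 5×2 + 5×2 + 2×3 + 1×5 = 33; y[4] = 1×5 + 5×2 + 5×2 + 2×2 + 1×3 = 32. Result: [44, 48, 39, 33, 32]

[44, 48, 39, 33, 32]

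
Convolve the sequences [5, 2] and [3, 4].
y[0] = 5×3 = 15; y[1] = 5×4 + 2×3 = 26; y[2] = 2×4 = 8

[15, 26, 8]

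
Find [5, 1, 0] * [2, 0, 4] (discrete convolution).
y[0] = 5×2 = 10; y[1] = 5×0 + 1×2 = 2; y[2] = 5×4 + 1×0 + 0×2 = 20; y[3] = 1×4 + 0×0 = 4; y[4] = 0×4 = 0

[10, 2, 20, 4, 0]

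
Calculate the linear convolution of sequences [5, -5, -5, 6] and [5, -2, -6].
y[0] = 5×5 = 25; y[1] = 5×-2 + -5×5 = -35; y[2] = 5×-6 + -5×-2 + -5×5 = -45; y[3] = -5×-6 + -5×-2 + 6×5 = 70; y[4] = -5×-6 + 6×-2 = 18; y[5] = 6×-6 = -36

[25, -35, -45, 70, 18, -36]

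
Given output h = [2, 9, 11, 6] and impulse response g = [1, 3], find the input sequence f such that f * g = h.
Deconvolve h=[2, 9, 11, 6] by g=[1, 3]. Since g[0]=1, solve forward: f[0] = h[0] / 1 = 2; f[1] = (h[1] - 2×3) / 1 = 3; f[2] = (h[2] - 3×3) / 1 = 2. So f = [2, 3, 2]. Check by forward convolution: h[0] = 2×1 = 2; h[1] = 2×3 + 3×1 = 9; h[2] = 3×3 + 2×1 = 11; h[3] = 2×3 = 6

[2, 3, 2]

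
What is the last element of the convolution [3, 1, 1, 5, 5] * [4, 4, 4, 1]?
Use y[k] = Σ_i a[i]·b[k-i] at k=7. y[7] = 5×1 = 5

5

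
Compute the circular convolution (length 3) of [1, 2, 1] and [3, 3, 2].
Use y[k] = Σ_j f[j]·g[(k-j) mod 3]. y[0] = 1×3 + 2×2 + 1×3 = 10; y[1] = 1×3 + 2×3 + 1×2 = 11; y[2] = 1×2 + 2×3 + 1×3 = 11. Result: [10, 11, 11]

[10, 11, 11]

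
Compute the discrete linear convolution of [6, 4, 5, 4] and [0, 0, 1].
y[0] = 6×0 = 0; y[1] = 6×0 + 4×0 = 0; y[2] = 6×1 + 4×0 + 5×0 = 6; y[3] = 4×1 + 5×0 + 4×0 = 4; y[4] = 5×1 + 4×0 = 5; y[5] = 4×1 = 4

[0, 0, 6, 4, 5, 4]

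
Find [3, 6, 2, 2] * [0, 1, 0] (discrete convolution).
y[0] = 3×0 = 0; y[1] = 3×1 + 6×0 = 3; y[2] = 3×0 + 6×1 + 2×0 = 6; y[3] = 6×0 + 2×1 + 2×0 = 2; y[4] = 2×0 + 2×1 = 2; y[5] = 2×0 = 0

[0, 3, 6, 2, 2, 0]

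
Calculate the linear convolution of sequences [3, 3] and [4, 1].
y[0] = 3×4 = 12; y[1] = 3×1 + 3×4 = 15; y[2] = 3×1 = 3

[12, 15, 3]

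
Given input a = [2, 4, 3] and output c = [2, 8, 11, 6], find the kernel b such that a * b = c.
Output length 4 = len(a) + len(b) - 1 ⇒ len(b) = 2. Solve b forward using b[k] = (c[k] - Σ_{i≥1} a[i]·b[k-i]) / a[0]: b[0] = c[0] / a[0] = 2 / 2 = 1; b[1] = (c[1] - 4×1) / a[0] = (8 - 4×1) / 2 = 2. So b = [1, 2]. Forward-check [2, 4, 3] * [1, 2]: c[0] = 2×1 = 2; c[1] = 2×2 + 4×1 = 8; c[2] = 4×2 + 3×1 = 11; c[3] = 3×2 = 6 → [2, 8, 11, 6] ✓

[1, 2]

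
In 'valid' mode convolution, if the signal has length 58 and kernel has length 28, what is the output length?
'Valid' mode counts only positions where the kernel fully overlaps the signal: m - n + 1 = 58 - 28 + 1 = 31

31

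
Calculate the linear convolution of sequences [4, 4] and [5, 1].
y[0] = 4×5 = 20; y[1] = 4×1 + 4×5 = 24; y[2] = 4×1 = 4

[20, 24, 4]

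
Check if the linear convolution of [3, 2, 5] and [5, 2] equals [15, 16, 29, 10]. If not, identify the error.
Recompute linear convolution of [3, 2, 5] and [5, 2]: y[0] = 3×5 = 15; y[1] = 3×2 + 2×5 = 16; y[2] = 2×2 + 5×5 = 29; y[3] = 5×2 = 10 → [15, 16, 29, 10]. Given [15, 16, 29, 10] matches, so answer: Yes

Yes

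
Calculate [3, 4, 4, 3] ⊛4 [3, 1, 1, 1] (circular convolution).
Use y[k] = Σ_j s[j]·t[(k-j) mod 4]. y[0] = 3×3 + 4×1 + 4×1 + 3×1 = 20; y[1] = 3×1 + 4×3 + 4×1 + 3×1 = 22; y[2] = 3×1 + 4×1 + 4×3 + 3×1 = 22; y[3] = 3×1 + 4×1 + 4×1 + 3×3 = 20. Result: [20, 22, 22, 20]

[20, 22, 22, 20]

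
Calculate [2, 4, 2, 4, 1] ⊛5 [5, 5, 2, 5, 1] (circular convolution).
Use y[k] = Σ_j f[j]·g[(k-j) mod 5]. y[0] = 2×5 + 4×1 + 2×5 + 4×2 + 1×5 = 37; y[1] = 2×5 + 4×5 + 2×1 + 4×5 + 1×2 = 54; y[2] = 2×2 + 4×5 + 2×5 + 4×1 + 1×5 = 43; y[3] = 2×5 + 4×2 + 2×5 + 4×5 + 1×1 = 49; y[4] = 2×1 + 4×5 + 2×2 + 4×5 + 1×5 = 51. Result: [37, 54, 43, 49, 51]

[37, 54, 43, 49, 51]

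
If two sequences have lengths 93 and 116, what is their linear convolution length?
Linear/full convolution length: m + n - 1 = 93 + 116 - 1 = 208

208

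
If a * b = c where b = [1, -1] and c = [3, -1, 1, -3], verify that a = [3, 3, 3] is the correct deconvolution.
Forward-compute [3, 3, 3] * [1, -1]: c[0] = 3×1 = 3; c[1] = 3×-1 + 3×1 = 0; c[2] = 3×-1 + 3×1 = 0; c[3] = 3×-1 = -3 → [3, 0, 0, -3]. Does not match given c = [3, -1, 1, -3].

Not verified. [3, 3, 3] * [1, -1] = [3, 0, 0, -3], which differs from [3, -1, 1, -3] at index 1.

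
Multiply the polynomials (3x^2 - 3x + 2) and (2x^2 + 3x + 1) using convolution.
Ascending coefficients: a = [2, -3, 3], b = [1, 3, 2]. c[0] = 2×1 = 2; c[1] = 2×3 + -3×1 = 3; c[2] = 2×2 + -3×3 + 3×1 = -2; c[3] = -3×2 + 3×3 = 3; c[4] = 3×2 = 6. Result coefficients: [2, 3, -2, 3, 6] → 6x^4 + 3x^3 - 2x^2 + 3x + 2

6x^4 + 3x^3 - 2x^2 + 3x + 2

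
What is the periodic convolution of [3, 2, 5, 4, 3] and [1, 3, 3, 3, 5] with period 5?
Use y[k] = Σ_j f[j]·g[(k-j) mod 5]. y[0] = 3×1 + 2×5 + 5×3 + 4×3 + 3×3 = 49; y[1] = 3×3 + 2×1 + 5×5 + 4×3 + 3×3 = 57; y[2] = 3×3 + 2×3 + 5×1 + 4×5 + 3×3 = 49; y[3] = 3×3 + 2×3 + 5×3 + 4×1 + 3×5 = 49; y[4] = 3×5 + 2×3 + 5×3 + 4×3 + 3×1 = 51. Result: [49, 57, 49, 49, 51]

[49, 57, 49, 49, 51]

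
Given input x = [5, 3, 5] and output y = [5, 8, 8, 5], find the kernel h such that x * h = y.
Output length 4 = len(x) + len(h) - 1 ⇒ len(h) = 2. Solve h forward using h[k] = (y[k] - Σ_{i≥1} x[i]·h[k-i]) / x[0]: h[0] = y[0] / x[0] = 5 / 5 = 1; h[1] = (y[1] - 3×1) / x[0] = (8 - 3×1) / 5 = 1. So h = [1, 1]. Forward-check [5, 3, 5] * [1, 1]: y[0] = 5×1 = 5; y[1] = 5×1 + 3×1 = 8; y[2] = 3×1 + 5×1 = 8; y[3] = 5×1 = 5 → [5, 8, 8, 5] ✓

[1, 1]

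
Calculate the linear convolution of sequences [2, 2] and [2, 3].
y[0] = 2×2 = 4; y[1] = 2×3 + 2×2 = 10; y[2] = 2×3 = 6

[4, 10, 6]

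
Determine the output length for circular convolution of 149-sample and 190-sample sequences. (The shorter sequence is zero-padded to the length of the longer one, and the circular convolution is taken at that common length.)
Circular convolution (zero-padding the shorter input) has length max(m, n) = max(149, 190) = 190

190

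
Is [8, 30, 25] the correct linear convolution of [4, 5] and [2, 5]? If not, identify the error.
Recompute linear convolution of [4, 5] and [2, 5]: y[0] = 4×2 = 8; y[1] = 4×5 + 5×2 = 30; y[2] = 5×5 = 25 → [8, 30, 25]. Given [8, 30, 25] matches, so answer: Yes

Yes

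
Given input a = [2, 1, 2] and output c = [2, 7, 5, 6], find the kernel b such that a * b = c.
Output length 4 = len(a) + len(b) - 1 ⇒ len(b) = 2. Solve b forward using b[k] = (c[k] - Σ_{i≥1} a[i]·b[k-i]) / a[0]: b[0] = c[0] / a[0] = 2 / 2 = 1; b[1] = (c[1] - 1×1) / a[0] = (7 - 1×1) / 2 = 3. So b = [1, 3]. Forward-check [2, 1, 2] * [1, 3]: c[0] = 2×1 = 2; c[1] = 2×3 + 1×1 = 7; c[2] = 1×3 + 2×1 = 5; c[3] = 2×3 = 6 → [2, 7, 5, 6] ✓

[1, 3]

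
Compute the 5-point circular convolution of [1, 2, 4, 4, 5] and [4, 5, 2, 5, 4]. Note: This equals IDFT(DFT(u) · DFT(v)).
Either evaluate y[k] = Σ_j u[j]·v[(k-j) mod 5] directly, or use IDFT(DFT(u) · DFT(v)). y[0] = 1×4 + 2×4 + 4×5 + 4×2 + 5×5 = 65; y[1] = 1×5 + 2×4 + 4×4 + 4×5 + 5×2 = 59; y[2] = 1×2 + 2×5 + 4×4 + 4×4 + 5×5 = 69; y[3] = 1×5 + 2×2 + 4×5 + 4×4 + 5×4 = 65; y[4] = 1×4 + 2×5 + 4×2 + 4×5 + 5×4 = 62. Result: [65, 59, 69, 65, 62]

[65, 59, 69, 65, 62]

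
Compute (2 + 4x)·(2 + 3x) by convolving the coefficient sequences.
Ascending coefficients: a = [2, 4], b = [2, 3]. c[0] = 2×2 = 4; c[1] = 2×3 + 4×2 = 14; c[2] = 4×3 = 12. Result coefficients: [4, 14, 12] → 4 + 14x + 12x^2

4 + 14x + 12x^2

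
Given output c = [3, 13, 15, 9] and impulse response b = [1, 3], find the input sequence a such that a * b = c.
Deconvolve c=[3, 13, 15, 9] by b=[1, 3]. Since b[0]=1, solve forward: a[0] = c[0] / 1 = 3; a[1] = (c[1] - 3×3) / 1 = 4; a[2] = (c[2] - 4×3) / 1 = 3. So a = [3, 4, 3]. Check by forward convolution: c[0] = 3×1 = 3; c[1] = 3×3 + 4×1 = 13; c[2] = 4×3 + 3×1 = 15; c[3] = 3×3 = 9

[3, 4, 3]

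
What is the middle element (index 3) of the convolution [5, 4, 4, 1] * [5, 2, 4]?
Use y[k] = Σ_i a[i]·b[k-i] at k=3. y[3] = 4×4 + 4×2 + 1×5 = 29

29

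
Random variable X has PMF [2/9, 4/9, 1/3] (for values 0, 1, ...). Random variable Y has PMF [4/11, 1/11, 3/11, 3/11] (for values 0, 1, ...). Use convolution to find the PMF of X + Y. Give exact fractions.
P(X+Y=k) = Σ_i P(X=i)·P(Y=k-i) — a convolution of [2/9, 4/9, 1/3] and [4/11, 1/11, 3/11, 3/11]. P(X+Y=0) = (2/9)×(4/11) = 8/99; P(X+Y=1) = (2/9)×(1/11) + (4/9)×(4/11) = 2/99 + 16/99 = 2/11; P(X+Y=2) = (2/9)×(3/11) + (4/9)×(1/11) + (1/3)×(4/11) = 2/33 + 4/99 + 4/33 = 2/9; P(X+Y=3) = (2/9)×(3/11) + (4/9)×(3/11) + (1/3)×(1/11) = 2/33 + 4/33 + 1/33 = 7/33; P(X+Y=4) = (4/9)×(3/11) + (1/3)×(3/11) = 4/33 + 1/11 = 7/33; P(X+Y=5) = (1/3)×(3/11) = 1/11. PMF: [8/99, 2/11, 2/9, 7/33, 7/33, 1/11] (sums to 1 ✓)

[8/99, 2/11, 2/9, 7/33, 7/33, 1/11]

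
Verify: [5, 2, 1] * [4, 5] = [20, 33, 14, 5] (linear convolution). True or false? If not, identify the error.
Recompute linear convolution of [5, 2, 1] and [4, 5]: y[0] = 5×4 = 20; y[1] = 5×5 + 2×4 = 33; y[2] = 2×5 + 1×4 = 14; y[3] = 1×5 = 5 → [20, 33, 14, 5]. Given [20, 33, 14, 5] matches, so answer: Yes

Yes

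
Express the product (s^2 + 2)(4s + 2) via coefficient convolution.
Ascending coefficients: a = [2, 0, 1], b = [2, 4]. c[0] = 2×2 = 4; c[1] = 2×4 + 0×2 = 8; c[2] = 0×4 + 1×2 = 2; c[3] = 1×4 = 4. Result coefficients: [4, 8, 2, 4] → 4s^3 + 2s^2 + 8s + 4

4s^3 + 2s^2 + 8s + 4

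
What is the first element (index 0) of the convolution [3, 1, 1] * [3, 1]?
Use y[k] = Σ_i a[i]·b[k-i] at k=0. y[0] = 3×3 = 9

9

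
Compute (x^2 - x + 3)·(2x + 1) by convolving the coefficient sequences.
Ascending coefficients: a = [3, -1, 1], b = [1, 2]. c[0] = 3×1 = 3; c[1] = 3×2 + -1×1 = 5; c[2] = -1×2 + 1×1 = -1; c[3] = 1×2 = 2. Result coefficients: [3, 5, -1, 2] → 2x^3 - x^2 + 5x + 3

2x^3 - x^2 + 5x + 3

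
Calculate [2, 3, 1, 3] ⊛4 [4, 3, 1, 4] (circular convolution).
Use y[k] = Σ_j a[j]·b[(k-j) mod 4]. y[0] = 2×4 + 3×4 + 1×1 + 3×3 = 30; y[1] = 2×3 + 3×4 + 1×4 + 3×1 = 25; y[2] = 2×1 + 3×3 + 1×4 + 3×4 = 27; y[3] = 2×4 + 3×1 + 1×3 + 3×4 = 26. Result: [30, 25, 27, 26]

[30, 25, 27, 26]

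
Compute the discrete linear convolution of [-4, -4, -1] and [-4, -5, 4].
y[0] = -4×-4 = 16; y[1] = -4×-5 + -4×-4 = 36; y[2] = -4×4 + -4×-5 + -1×-4 = 8; y[3] = -4×4 + -1×-5 = -11; y[4] = -1×4 = -4

[16, 36, 8, -11, -4]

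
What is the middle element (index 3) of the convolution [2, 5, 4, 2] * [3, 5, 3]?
Use y[k] = Σ_i a[i]·b[k-i] at k=3. y[3] = 5×3 + 4×5 + 2×3 = 41

41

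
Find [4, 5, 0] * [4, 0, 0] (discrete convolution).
y[0] = 4×4 = 16; y[1] = 4×0 + 5×4 = 20; y[2] = 4×0 + 5×0 + 0×4 = 0; y[3] = 5×0 + 0×0 = 0; y[4] = 0×0 = 0

[16, 20, 0, 0, 0]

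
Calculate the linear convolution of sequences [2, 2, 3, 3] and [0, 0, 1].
y[0] = 2×0 = 0; y[1] = 2×0 + 2×0 = 0; y[2] = 2×1 + 2×0 + 3×0 = 2; y[3] = 2×1 + 3×0 + 3×0 = 2; y[4] = 3×1 + 3×0 = 3; y[5] = 3×1 = 3

[0, 0, 2, 2, 3, 3]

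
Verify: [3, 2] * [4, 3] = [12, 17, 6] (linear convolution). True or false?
Recompute linear convolution of [3, 2] and [4, 3]: y[0] = 3×4 = 12; y[1] = 3×3 + 2×4 = 17; y[2] = 2×3 = 6 → [12, 17, 6]. Given [12, 17, 6] matches, so answer: Yes

Yes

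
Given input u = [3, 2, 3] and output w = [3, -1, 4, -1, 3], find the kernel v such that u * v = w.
Output length 5 = len(u) + len(v) - 1 ⇒ len(v) = 3. Solve v forward using v[k] = (w[k] - Σ_{i≥1} u[i]·v[k-i]) / u[0]: v[0] = w[0] / u[0] = 3 / 3 = 1; v[1] = (w[1] - 2×1) / u[0] = (-1 - 2×1) / 3 = -1; v[2] = (w[2] - 2×-1 - 3×1) / u[0] = (4 - 2×-1 - 3×1) / 3 = 1. So v = [1, -1, 1]. Forward-check [3, 2, 3] * [1, -1, 1]: w[0] = 3×1 = 3; w[1] = 3×-1 + 2×1 = -1; w[2] = 3×1 + 2×-1 + 3×1 = 4; w[3] = 2×1 + 3×-1 = -1; w[4] = 3×1 = 3 → [3, -1, 4, -1, 3] ✓

[1, -1, 1]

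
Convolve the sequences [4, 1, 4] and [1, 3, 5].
y[0] = 4×1 = 4; y[1] = 4×3 + 1×1 = 13; y[2] = 4×5 + 1×3 + 4×1 = 27; y[3] = 1×5 + 4×3 = 17; y[4] = 4×5 = 20

[4, 13, 27, 17, 20]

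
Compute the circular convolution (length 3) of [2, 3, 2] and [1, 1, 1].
Use y[k] = Σ_j u[j]·v[(k-j) mod 3]. y[0] = 2×1 + 3×1 + 2×1 = 7; y[1] = 2×1 + 3×1 + 2×1 = 7; y[2] = 2×1 + 3×1 + 2×1 = 7. Result: [7, 7, 7]

[7, 7, 7]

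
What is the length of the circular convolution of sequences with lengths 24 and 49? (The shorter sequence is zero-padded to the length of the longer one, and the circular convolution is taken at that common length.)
Circular convolution (zero-padding the shorter input) has length max(m, n) = max(24, 49) = 49

49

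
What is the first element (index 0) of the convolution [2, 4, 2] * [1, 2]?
Use y[k] = Σ_i a[i]·b[k-i] at k=0. y[0] = 2×1 = 2

2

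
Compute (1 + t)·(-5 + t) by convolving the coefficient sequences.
Ascending coefficients: a = [1, 1], b = [-5, 1]. c[0] = 1×-5 = -5; c[1] = 1×1 + 1×-5 = -4; c[2] = 1×1 = 1. Result coefficients: [-5, -4, 1] → -5 - 4t + t^2

-5 - 4t + t^2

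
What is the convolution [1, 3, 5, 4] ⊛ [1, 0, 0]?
y[0] = 1×1 = 1; y[1] = 1×0 + 3×1 = 3; y[2] = 1×0 + 3×0 + 5×1 = 5; y[3] = 3×0 + 5×0 + 4×1 = 4; y[4] = 5×0 + 4×0 = 0; y[5] = 4×0 = 0

[1, 3, 5, 4, 0, 0]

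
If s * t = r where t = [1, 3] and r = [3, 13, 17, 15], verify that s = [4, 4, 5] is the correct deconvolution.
Forward-compute [4, 4, 5] * [1, 3]: r[0] = 4×1 = 4; r[1] = 4×3 + 4×1 = 16; r[2] = 4×3 + 5×1 = 17; r[3] = 5×3 = 15 → [4, 16, 17, 15]. Does not match given r = [3, 13, 17, 15].

Not verified. [4, 4, 5] * [1, 3] = [4, 16, 17, 15], which differs from [3, 13, 17, 15] at index 0.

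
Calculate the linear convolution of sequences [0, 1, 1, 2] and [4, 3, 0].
y[0] = 0×4 = 0; y[1] = 0×3 + 1×4 = 4; y[2] = 0×0 + 1×3 + 1×4 = 7; y[3] = 1×0 + 1×3 + 2×4 = 11; y[4] = 1×0 + 2×3 = 6; y[5] = 2×0 = 0

[0, 4, 7, 11, 6, 0]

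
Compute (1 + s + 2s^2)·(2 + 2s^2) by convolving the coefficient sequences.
Ascending coefficients: a = [1, 1, 2], b = [2, 0, 2]. c[0] = 1×2 = 2; c[1] = 1×0 + 1×2 = 2; c[2] = 1×2 + 1×0 + 2×2 = 6; c[3] = 1×2 + 2×0 = 2; c[4] = 2×2 = 4. Result coefficients: [2, 2, 6, 2, 4] → 2 + 2s + 6s^2 + 2s^3 + 4s^4

2 + 2s + 6s^2 + 2s^3 + 4s^4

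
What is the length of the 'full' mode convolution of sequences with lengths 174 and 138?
Linear/full convolution length: m + n - 1 = 174 + 138 - 1 = 311

311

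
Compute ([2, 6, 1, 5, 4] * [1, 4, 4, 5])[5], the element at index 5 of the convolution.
Use y[k] = Σ_i a[i]·b[k-i] at k=5. y[5] = 1×5 + 5×4 + 4×4 = 41

41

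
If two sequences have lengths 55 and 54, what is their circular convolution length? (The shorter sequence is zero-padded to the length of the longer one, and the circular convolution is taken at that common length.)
Circular convolution (zero-padding the shorter input) has length max(m, n) = max(55, 54) = 55

55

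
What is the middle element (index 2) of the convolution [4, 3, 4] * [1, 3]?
Use y[k] = Σ_i a[i]·b[k-i] at k=2. y[2] = 3×3 + 4×1 = 13

13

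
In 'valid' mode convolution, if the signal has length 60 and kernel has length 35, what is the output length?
'Valid' mode counts only positions where the kernel fully overlaps the signal: m - n + 1 = 60 - 35 + 1 = 26

26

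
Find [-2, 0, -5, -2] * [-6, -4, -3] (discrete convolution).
y[0] = -2×-6 = 12; y[1] = -2×-4 + 0×-6 = 8; y[2] = -2×-3 + 0×-4 + -5×-6 = 36; y[3] = 0×-3 + -5×-4 + -2×-6 = 32; y[4] = -5×-3 + -2×-4 = 23; y[5] = -2×-3 = 6

[12, 8, 36, 32, 23, 6]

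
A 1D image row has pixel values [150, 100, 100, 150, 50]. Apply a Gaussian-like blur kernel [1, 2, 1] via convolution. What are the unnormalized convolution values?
Convolve image row [150, 100, 100, 150, 50] with kernel [1, 2, 1]: y[0] = 150×1 = 150; y[1] = 150×2 + 100×1 = 400; y[2] = 150×1 + 100×2 + 100×1 = 450; y[3] = 100×1 + 100×2 + 150×1 = 450; y[4] = 100×1 + 150×2 + 50×1 = 450; y[5] = 150×1 + 50×2 = 250; y[6] = 50×1 = 50 → [150, 400, 450, 450, 450, 250, 50]. Normalization factor = sum(kernel) = 4.

[150, 400, 450, 450, 450, 250, 50]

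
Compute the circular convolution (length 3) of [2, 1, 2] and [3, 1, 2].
Use y[k] = Σ_j s[j]·t[(k-j) mod 3]. y[0] = 2×3 + 1×2 + 2×1 = 10; y[1] = 2×1 + 1×3 + 2×2 = 9; y[2] = 2×2 + 1×1 + 2×3 = 11. Result: [10, 9, 11]

[10, 9, 11]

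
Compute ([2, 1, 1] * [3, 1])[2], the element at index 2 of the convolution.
Use y[k] = Σ_i a[i]·b[k-i] at k=2. y[2] = 1×1 + 1×3 = 4

4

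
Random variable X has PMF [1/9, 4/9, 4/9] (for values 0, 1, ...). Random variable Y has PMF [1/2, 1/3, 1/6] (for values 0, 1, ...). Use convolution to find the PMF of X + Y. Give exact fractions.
P(X+Y=k) = Σ_i P(X=i)·P(Y=k-i) — a convolution of [1/9, 4/9, 4/9] and [1/2, 1/3, 1/6]. P(X+Y=0) = (1/9)×(1/2) = 1/18; P(X+Y=1) = (1/9)×(1/3) + (4/9)×(1/2) = 1/27 + 2/9 = 7/27; P(X+Y=2) = (1/9)×(1/6) + (4/9)×(1/3) + (4/9)×(1/2) = 1/54 + 4/27 + 2/9 = 7/18; P(X+Y=3) = (4/9)×(1/6) + (4/9)×(1/3) = 2/27 + 4/27 = 2/9; P(X+Y=4) = (4/9)×(1/6) = 2/27. PMF: [1/18, 7/27, 7/18, 2/9, 2/27] (sums to 1 ✓)

[1/18, 7/27, 7/18, 2/9, 2/27]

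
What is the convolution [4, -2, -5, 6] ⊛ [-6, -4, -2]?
y[0] = 4×-6 = -24; y[1] = 4×-4 + -2×-6 = -4; y[2] = 4×-2 + -2×-4 + -5×-6 = 30; y[3] = -2×-2 + -5×-4 + 6×-6 = -12; y[4] = -5×-2 + 6×-4 = -14; y[5] = 6×-2 = -12

[-24, -4, 30, -12, -14, -12]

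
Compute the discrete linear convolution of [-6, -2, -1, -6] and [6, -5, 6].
y[0] = -6×6 = -36; y[1] = -6×-5 + -2×6 = 18; y[2] = -6×6 + -2×-5 + -1×6 = -32; y[3] = -2×6 + -1×-5 + -6×6 = -43; y[4] = -1×6 + -6×-5 = 24; y[5] = -6×6 = -36

[-36, 18, -32, -43, 24, -36]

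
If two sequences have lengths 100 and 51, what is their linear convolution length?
Linear/full convolution length: m + n - 1 = 100 + 51 - 1 = 150

150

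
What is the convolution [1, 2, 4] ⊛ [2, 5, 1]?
y[0] = 1×2 = 2; y[1] = 1×5 + 2×2 = 9; y[2] = 1×1 + 2×5 + 4×2 = 19; y[3] = 2×1 + 4×5 = 22; y[4] = 4×1 = 4

[2, 9, 19, 22, 4]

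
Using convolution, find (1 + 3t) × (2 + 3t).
Ascending coefficients: a = [1, 3], b = [2, 3]. c[0] = 1×2 = 2; c[1] = 1×3 + 3×2 = 9; c[2] = 3×3 = 9. Result coefficients: [2, 9, 9] → 2 + 9t + 9t^2

2 + 9t + 9t^2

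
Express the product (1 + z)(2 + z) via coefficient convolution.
Ascending coefficients: a = [1, 1], b = [2, 1]. c[0] = 1×2 = 2; c[1] = 1×1 + 1×2 = 3; c[2] = 1×1 = 1. Result coefficients: [2, 3, 1] → 2 + 3z + z^2

2 + 3z + z^2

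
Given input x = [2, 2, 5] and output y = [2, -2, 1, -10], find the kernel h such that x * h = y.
Output length 4 = len(x) + len(h) - 1 ⇒ len(h) = 2. Solve h forward using h[k] = (y[k] - Σ_{i≥1} x[i]·h[k-i]) / x[0]: h[0] = y[0] / x[0] = 2 / 2 = 1; h[1] = (y[1] - 2×1) / x[0] = (-2 - 2×1) / 2 = -2. So h = [1, -2]. Forward-check [2, 2, 5] * [1, -2]: y[0] = 2×1 = 2; y[1] = 2×-2 + 2×1 = -2; y[2] = 2×-2 + 5×1 = 1; y[3] = 5×-2 = -10 → [2, -2, 1, -10] ✓

[1, -2]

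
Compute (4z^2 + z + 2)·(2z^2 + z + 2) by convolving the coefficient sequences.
Ascending coefficients: a = [2, 1, 4], b = [2, 1, 2]. c[0] = 2×2 = 4; c[1] = 2×1 + 1×2 = 4; c[2] = 2×2 + 1×1 + 4×2 = 13; c[3] = 1×2 + 4×1 = 6; c[4] = 4×2 = 8. Result coefficients: [4, 4, 13, 6, 8] → 8z^4 + 6z^3 + 13z^2 + 4z + 4

8z^4 + 6z^3 + 13z^2 + 4z + 4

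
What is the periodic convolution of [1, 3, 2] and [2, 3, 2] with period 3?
Use y[k] = Σ_j x[j]·h[(k-j) mod 3]. y[0] = 1×2 + 3×2 + 2×3 = 14; y[1] = 1×3 + 3×2 + 2×2 = 13; y[2] = 1×2 + 3×3 + 2×2 = 15. Result: [14, 13, 15]

[14, 13, 15]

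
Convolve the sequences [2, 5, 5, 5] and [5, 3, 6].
y[0] = 2×5 = 10; y[1] = 2×3 + 5×5 = 31; y[2] = 2×6 + 5×3 + 5×5 = 52; y[3] = 5×6 + 5×3 + 5×5 = 70; y[4] = 5×6 + 5×3 = 45; y[5] = 5×6 = 30

[10, 31, 52, 70, 45, 30]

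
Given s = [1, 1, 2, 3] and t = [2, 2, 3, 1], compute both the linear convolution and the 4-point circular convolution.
Linear: y_lin[0] = 1×2 = 2; y_lin[1] = 1×2 + 1×2 = 4; y_lin[2] = 1×3 + 1×2 + 2×2 = 9; y_lin[3] = 1×1 + 1×3 + 2×2 + 3×2 = 14; y_lin[4] = 1×1 + 2×3 + 3×2 = 13; y_lin[5] = 2×1 + 3×3 = 11; y_lin[6] = 3×1 = 3 → [2, 4, 9, 14, 13, 11, 3]. Circular (length 4): y[0] = 1×2 + 1×1 + 2×3 + 3×2 = 15; y[1] = 1×2 + 1×2 + 2×1 + 3×3 = 15; y[2] = 1×3 + 1×2 + 2×2 + 3×1 = 12; y[3] = 1×1 + 1×3 + 2×2 + 3×2 = 14 → [15, 15, 12, 14]

Linear: [2, 4, 9, 14, 13, 11, 3], Circular: [15, 15, 12, 14]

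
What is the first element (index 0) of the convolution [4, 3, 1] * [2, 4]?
Use y[k] = Σ_i a[i]·b[k-i] at k=0. y[0] = 4×2 = 8

8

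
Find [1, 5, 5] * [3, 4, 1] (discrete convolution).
y[0] = 1×3 = 3; y[1] = 1×4 + 5×3 = 19; y[2] = 1×1 + 5×4 + 5×3 = 36; y[3] = 5×1 + 5×4 = 25; y[4] = 5×1 = 5

[3, 19, 36, 25, 5]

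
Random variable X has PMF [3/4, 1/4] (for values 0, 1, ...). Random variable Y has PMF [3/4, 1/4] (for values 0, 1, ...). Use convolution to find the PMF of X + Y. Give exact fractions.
P(X+Y=k) = Σ_i P(X=i)·P(Y=k-i) — a convolution of [3/4, 1/4] and [3/4, 1/4]. P(X+Y=0) = (3/4)×(3/4) = 9/16; P(X+Y=1) = (3/4)×(1/4) + (1/4)×(3/4) = 3/16 + 3/16 = 3/8; P(X+Y=2) = (1/4)×(1/4) = 1/16. PMF: [9/16, 3/8, 1/16] (sums to 1 ✓)

[9/16, 3/8, 1/16]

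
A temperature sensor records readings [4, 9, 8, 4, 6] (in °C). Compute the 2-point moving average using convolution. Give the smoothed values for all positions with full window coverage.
2-point moving average kernel = [1, 1]. Apply in 'valid' mode (full window coverage): avg[0] = (4 + 9) / 2 = 6.5; avg[1] = (9 + 8) / 2 = 8.5; avg[2] = (8 + 4) / 2 = 6.0; avg[3] = (4 + 6) / 2 = 5.0. Smoothed values: [6.5, 8.5, 6.0, 5.0]

[6.5, 8.5, 6.0, 5.0]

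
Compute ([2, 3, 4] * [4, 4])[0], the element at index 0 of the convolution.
Use y[k] = Σ_i a[i]·b[k-i] at k=0. y[0] = 2×4 = 8

8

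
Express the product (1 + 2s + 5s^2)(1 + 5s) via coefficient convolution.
Ascending coefficients: a = [1, 2, 5], b = [1, 5]. c[0] = 1×1 = 1; c[1] = 1×5 + 2×1 = 7; c[2] = 2×5 + 5×1 = 15; c[3] = 5×5 = 25. Result coefficients: [1, 7, 15, 25] → 1 + 7s + 15s^2 + 25s^3

1 + 7s + 15s^2 + 25s^3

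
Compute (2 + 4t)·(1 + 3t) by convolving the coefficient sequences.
Ascending coefficients: a = [2, 4], b = [1, 3]. c[0] = 2×1 = 2; c[1] = 2×3 + 4×1 = 10; c[2] = 4×3 = 12. Result coefficients: [2, 10, 12] → 2 + 10t + 12t^2

2 + 10t + 12t^2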